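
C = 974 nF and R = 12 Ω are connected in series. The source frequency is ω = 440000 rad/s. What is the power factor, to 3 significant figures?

X_C = 1/(ωC) = 2.33 Ω
Z = 12.0 − j2.33 Ω
|Z| = √(12.0² + 2.33²) = 12.2 Ω
∠Z = arctan(-2.33/12.0) = -11.0°
cos φ = cos(-11.0°) = 0.982

0.982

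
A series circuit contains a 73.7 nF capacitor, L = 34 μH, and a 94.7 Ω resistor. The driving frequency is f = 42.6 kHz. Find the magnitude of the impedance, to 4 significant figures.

103.4 Ω

ω = 2πf = 267700 rad/s
X_L = ωL = 9.101 Ω
X_C = 1/(ωC) = 50.69 Ω
Net reactance X = X_L − X_C = -41.59 Ω
Z = 94.70 − j41.59 Ω
|Z| = √(94.70² + 41.59²) = 103.4 Ω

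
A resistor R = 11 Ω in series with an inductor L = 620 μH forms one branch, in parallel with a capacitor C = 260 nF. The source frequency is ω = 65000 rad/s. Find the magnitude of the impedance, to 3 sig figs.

113 Ω

X_L = ωL = 40.3 Ω
X_C = 1/(ωC) = 59.2 Ω
Branch 1 (R+jX_L): Z₁ = 11.0 + j40.3 Ω, |Z₁| = 41.8 Ω
Branch 2 (−jX_C): Z₂ = −j59.2 Ω
Parallel: Z = Z₁Z₂/(Z₁+Z₂), |Z| = 113 Ω, ∠Z = 44.5°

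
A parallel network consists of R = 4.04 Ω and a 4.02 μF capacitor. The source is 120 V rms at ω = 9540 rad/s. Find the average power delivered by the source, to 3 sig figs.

3.56 kW

X_C = 1/(ωC) = 26.1 Ω
Parallel: admittances add. Y = 1/R + jωC
Y = (0.248 + j0.0384) S
|Y| = 0.250 S → |Z| = 1/|Y| = 3.99 Ω, ∠Z = −∠Y = -8.81°
I = V/|Z| = 30.1 A
P = VI cos φ = 120 × 30.1 × cos(-8.81°) = 3.56 kW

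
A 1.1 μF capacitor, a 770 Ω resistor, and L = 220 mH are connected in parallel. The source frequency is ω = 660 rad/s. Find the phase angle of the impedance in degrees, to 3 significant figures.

78.1°

X_L = ωL = 145 Ω
X_C = 1/(ωC) = 1380 Ω
Parallel: admittances add. Y = 1/R + 1/(jωL) + jωC
Y = (0.00130 − j0.00616) S
|Y| = 0.00630 S → |Z| = 1/|Y| = 159 Ω, ∠Z = −∠Y = 78.1°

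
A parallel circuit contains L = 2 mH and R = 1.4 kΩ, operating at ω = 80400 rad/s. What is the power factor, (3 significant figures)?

0.114

X_L = ωL = 161 Ω
Parallel: admittances add. Y = 1/R + 1/(jωL)
Y = (0.000714 − j0.00622) S
|Y| = 0.00626 S → |Z| = 1/|Y| = 160 Ω, ∠Z = −∠Y = 83.4°
cos φ = cos(83.4°) = 0.114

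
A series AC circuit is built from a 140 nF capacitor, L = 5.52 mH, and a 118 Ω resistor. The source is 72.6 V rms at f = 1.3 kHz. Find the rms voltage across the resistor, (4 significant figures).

10.23 V

ω = 2πf = 8168 rad/s
X_L = ωL = 45.09 Ω
X_C = 1/(ωC) = 874.5 Ω
Net reactance X = X_L − X_C = -829.4 Ω
Z = 118.0 − j829.4 Ω
|Z| = √(118.0² + 829.4²) = 837.7 Ω
I = V/|Z| = 86.66 mA
V_R = I·|Z_R| = 0.08666 × 118.0 = 10.23 V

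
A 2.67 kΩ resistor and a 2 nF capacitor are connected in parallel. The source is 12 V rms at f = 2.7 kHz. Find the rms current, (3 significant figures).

4.51 mA

ω = 2πf = 16960 rad/s
X_C = 1/(ωC) = 29500 Ω
Parallel: admittances add. Y = 1/R + jωC
Y = (0.000375 + j3.39e-05) S
|Y| = 0.000376 S → |Z| = 1/|Y| = 2660 Ω, ∠Z = −∠Y = -5.18°
I = V/|Z| = 12/2660 = 4.51 mA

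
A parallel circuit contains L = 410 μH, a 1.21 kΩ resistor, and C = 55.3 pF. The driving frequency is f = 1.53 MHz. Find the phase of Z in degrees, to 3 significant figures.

-18.6°

ω = 2πf = 9.613e+06 rad/s
X_L = ωL = 3940 Ω
X_C = 1/(ωC) = 1880 Ω
Parallel: admittances add. Y = 1/R + 1/(jωL) + jωC
Y = (0.000826 + j0.000278) S
|Y| = 0.000872 S → |Z| = 1/|Y| = 1150 Ω, ∠Z = −∠Y = -18.6°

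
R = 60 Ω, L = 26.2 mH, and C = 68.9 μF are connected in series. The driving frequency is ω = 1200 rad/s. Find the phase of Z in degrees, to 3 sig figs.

X_L = ωL = 31.4 Ω
X_C = 1/(ωC) = 12.1 Ω
Net reactance X = X_L − X_C = 19.3 Ω
Z = 60.0 + j19.3 Ω
|Z| = √(60.0² + 19.3²) = 63.0 Ω
∠Z = arctan(19.3/60.0) = 17.9°

17.9°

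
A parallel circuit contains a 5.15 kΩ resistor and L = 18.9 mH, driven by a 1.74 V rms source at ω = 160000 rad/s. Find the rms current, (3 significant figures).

X_L = ωL = 3020 Ω
Parallel: admittances add. Y = 1/R + 1/(jωL)
Y = (0.000194 − j0.000331) S
|Y| = 0.000383 S → |Z| = 1/|Y| = 2610 Ω, ∠Z = −∠Y = 59.6°
I = V/|Z| = 1.74/2610 = 667 μA

667 μA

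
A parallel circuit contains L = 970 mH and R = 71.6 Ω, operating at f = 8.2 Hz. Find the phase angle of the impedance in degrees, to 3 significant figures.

ω = 2πf = 51.52 rad/s
X_L = ωL = 50.0 Ω
Parallel: admittances add. Y = 1/R + 1/(jωL)
Y = (0.0140 − j0.0200) S
|Y| = 0.0244 S → |Z| = 1/|Y| = 41.0 Ω, ∠Z = −∠Y = 55.1°

55.1°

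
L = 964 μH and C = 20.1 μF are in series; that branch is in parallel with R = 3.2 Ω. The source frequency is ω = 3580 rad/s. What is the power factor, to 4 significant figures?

0.9561

X_L = ωL = 3.451 Ω
X_C = 1/(ωC) = 13.90 Ω
Branch 1: Z₁ = R = 3.200 Ω
Branch 2 (series LC): Z₂ = j(X_L − X_C) = −j10.45 Ω
Parallel: Z = Z₁Z₂/(Z₁+Z₂), |Z| = 3.060 Ω, ∠Z = -17.03°
cos φ = cos(-17.03°) = 0.9561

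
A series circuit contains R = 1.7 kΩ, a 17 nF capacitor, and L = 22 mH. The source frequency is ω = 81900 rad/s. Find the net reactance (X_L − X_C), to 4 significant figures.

X_L = ωL = 1802 Ω
X_C = 1/(ωC) = 718.2 Ω
X = 1802 − 718.2 = 1084 Ω

1084 Ω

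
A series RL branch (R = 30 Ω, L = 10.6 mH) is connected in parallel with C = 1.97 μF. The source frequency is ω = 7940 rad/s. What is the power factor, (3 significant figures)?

X_L = ωL = 84.2 Ω
X_C = 1/(ωC) = 63.9 Ω
Branch 1 (R+jX_L): Z₁ = 30.0 + j84.2 Ω, |Z₁| = 89.4 Ω
Branch 2 (−jX_C): Z₂ = −j63.9 Ω
Parallel: Z = Z₁Z₂/(Z₁+Z₂), |Z| = 158 Ω, ∠Z = -53.6°
cos φ = cos(-53.6°) = 0.593

0.593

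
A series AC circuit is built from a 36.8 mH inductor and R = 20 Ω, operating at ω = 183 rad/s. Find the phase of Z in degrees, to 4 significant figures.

18.61°

X_L = ωL = 6.734 Ω
Z = 20.00 + j6.734 Ω
|Z| = √(20.00² + 6.734²) = 21.10 Ω
∠Z = arctan(6.734/20.00) = 18.61°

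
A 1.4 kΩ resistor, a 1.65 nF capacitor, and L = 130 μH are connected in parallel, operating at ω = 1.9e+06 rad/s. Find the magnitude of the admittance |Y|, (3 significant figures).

1.16 mS

X_L = ωL = 247 Ω
X_C = 1/(ωC) = 319 Ω
Parallel: admittances add. Y = 1/R + 1/(jωL) + jωC
Y = (0.000714 − j0.000914) S
|Y| = 0.00116 S → |Z| = 1/|Y| = 862 Ω, ∠Z = −∠Y = 52.0°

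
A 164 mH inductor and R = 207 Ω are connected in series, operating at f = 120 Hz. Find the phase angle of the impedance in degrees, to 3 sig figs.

30.9°

ω = 2πf = 754.0 rad/s
X_L = ωL = 124 Ω
Z = 207 + j124 Ω
|Z| = √(207² + 124²) = 241 Ω
∠Z = arctan(124/207) = 30.9°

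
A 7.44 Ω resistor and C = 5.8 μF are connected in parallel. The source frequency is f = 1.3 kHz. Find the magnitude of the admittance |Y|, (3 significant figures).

ω = 2πf = 8168 rad/s
X_C = 1/(ωC) = 21.1 Ω
Parallel: admittances add. Y = 1/R + jωC
Y = (0.134 + j0.0474) S
|Y| = 0.143 S → |Z| = 1/|Y| = 7.02 Ω, ∠Z = −∠Y = -19.4°

143 mS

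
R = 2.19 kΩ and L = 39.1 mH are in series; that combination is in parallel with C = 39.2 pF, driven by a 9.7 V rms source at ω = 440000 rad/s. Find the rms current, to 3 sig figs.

X_L = ωL = 17200 Ω
X_C = 1/(ωC) = 58000 Ω
Branch 1 (R+jX_L): Z₁ = 2190 + j17200 Ω, |Z₁| = 17300 Ω
Branch 2 (−jX_C): Z₂ = −j58000 Ω
Parallel: Z = Z₁Z₂/(Z₁+Z₂), |Z| = 24600 Ω, ∠Z = 79.7°
I = V/|Z| = 9.7/24600 = 394 μA

394 μA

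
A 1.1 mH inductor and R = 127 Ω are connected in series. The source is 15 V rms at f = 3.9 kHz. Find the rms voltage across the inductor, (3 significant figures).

3.11 V

ω = 2πf = 24500 rad/s
X_L = ωL = 27.0 Ω
Z = 127 + j27.0 Ω
|Z| = √(127² + 27.0²) = 130 Ω
I = V/|Z| = 116 mA
V_L = I·|Z_L| = 0.116 × 27.0 = 3.11 V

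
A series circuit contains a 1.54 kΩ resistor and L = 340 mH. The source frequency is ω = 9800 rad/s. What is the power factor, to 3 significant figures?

X_L = ωL = 3330 Ω
Z = 1540 + j3330 Ω
|Z| = √(1540² + 3330²) = 3670 Ω
∠Z = arctan(3330/1540) = 65.2°
cos φ = cos(65.2°) = 0.420

0.420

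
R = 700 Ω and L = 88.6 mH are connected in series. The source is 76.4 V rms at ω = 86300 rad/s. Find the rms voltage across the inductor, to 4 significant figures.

76.08 V

X_L = ωL = 7646 Ω
Z = 700.0 + j7646 Ω
|Z| = √(700.0² + 7646²) = 7678 Ω
I = V/|Z| = 9.950 mA
V_L = I·|Z_L| = 0.009950 × 7646 = 76.08 V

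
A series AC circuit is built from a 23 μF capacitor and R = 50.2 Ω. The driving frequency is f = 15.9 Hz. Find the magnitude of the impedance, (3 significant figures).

438 Ω

ω = 2πf = 99.90 rad/s
X_C = 1/(ωC) = 435 Ω
Z = 50.2 − j435 Ω
|Z| = √(50.2² + 435²) = 438 Ω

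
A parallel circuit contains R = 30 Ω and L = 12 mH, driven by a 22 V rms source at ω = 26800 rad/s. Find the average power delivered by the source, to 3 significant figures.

16.1 W

X_L = ωL = 322 Ω
Parallel: admittances add. Y = 1/R + 1/(jωL)
Y = (0.0333 − j0.00311) S
|Y| = 0.0335 S → |Z| = 1/|Y| = 29.9 Ω, ∠Z = −∠Y = 5.33°
I = V/|Z| = 737 mA
P = VI cos φ = 22 × 0.737 × cos(5.33°) = 16.1 W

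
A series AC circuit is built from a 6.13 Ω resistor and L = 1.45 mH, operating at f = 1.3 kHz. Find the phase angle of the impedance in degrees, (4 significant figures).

ω = 2πf = 8168 rad/s
X_L = ωL = 11.84 Ω
Z = 6.130 + j11.84 Ω
|Z| = √(6.130² + 11.84²) = 13.34 Ω
∠Z = arctan(11.84/6.130) = 62.64°

62.64°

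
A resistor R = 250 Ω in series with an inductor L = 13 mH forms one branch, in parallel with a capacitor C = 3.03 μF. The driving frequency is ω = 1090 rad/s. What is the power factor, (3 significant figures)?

0.792

X_L = ωL = 14.2 Ω
X_C = 1/(ωC) = 303 Ω
Branch 1 (R+jX_L): Z₁ = 250 + j14.2 Ω, |Z₁| = 250 Ω
Branch 2 (−jX_C): Z₂ = −j303 Ω
Parallel: Z = Z₁Z₂/(Z₁+Z₂), |Z| = 199 Ω, ∠Z = -37.7°
cos φ = cos(-37.7°) = 0.792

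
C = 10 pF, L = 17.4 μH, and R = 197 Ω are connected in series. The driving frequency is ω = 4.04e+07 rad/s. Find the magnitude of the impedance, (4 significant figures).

X_L = ωL = 703.0 Ω
X_C = 1/(ωC) = 2475 Ω
Net reactance X = X_L − X_C = -1772 Ω
Z = 197.0 − j1772 Ω
|Z| = √(197.0² + 1772²) = 1783 Ω

1783 Ω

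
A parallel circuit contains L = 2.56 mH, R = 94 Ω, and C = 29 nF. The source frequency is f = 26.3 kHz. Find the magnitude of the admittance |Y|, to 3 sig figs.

ω = 2πf = 165200 rad/s
X_L = ωL = 423 Ω
X_C = 1/(ωC) = 209 Ω
Parallel: admittances add. Y = 1/R + 1/(jωL) + jωC
Y = (0.0106 + j0.00243) S
|Y| = 0.0109 S → |Z| = 1/|Y| = 91.6 Ω, ∠Z = −∠Y = -12.9°

10.9 mS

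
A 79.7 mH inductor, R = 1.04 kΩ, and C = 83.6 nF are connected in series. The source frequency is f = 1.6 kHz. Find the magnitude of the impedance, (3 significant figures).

1110 Ω

ω = 2πf = 10050 rad/s
X_L = ωL = 801 Ω
X_C = 1/(ωC) = 1190 Ω
Net reactance X = X_L − X_C = -389 Ω
Z = 1040 − j389 Ω
|Z| = √(1040² + 389²) = 1110 Ω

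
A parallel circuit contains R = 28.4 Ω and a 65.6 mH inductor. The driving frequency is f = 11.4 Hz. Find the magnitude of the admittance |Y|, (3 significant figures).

216 mS

ω = 2πf = 71.63 rad/s
X_L = ωL = 4.70 Ω
Parallel: admittances add. Y = 1/R + 1/(jωL)
Y = (0.0352 − j0.213) S
|Y| = 0.216 S → |Z| = 1/|Y| = 4.64 Ω, ∠Z = −∠Y = 80.6°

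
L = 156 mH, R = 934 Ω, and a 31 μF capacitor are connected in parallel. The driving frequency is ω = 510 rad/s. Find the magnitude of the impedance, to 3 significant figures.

X_L = ωL = 79.6 Ω
X_C = 1/(ωC) = 63.3 Ω
Parallel: admittances add. Y = 1/R + 1/(jωL) + jωC
Y = (0.00107 + j0.00324) S
|Y| = 0.00341 S → |Z| = 1/|Y| = 293 Ω, ∠Z = −∠Y = -71.7°

293 Ω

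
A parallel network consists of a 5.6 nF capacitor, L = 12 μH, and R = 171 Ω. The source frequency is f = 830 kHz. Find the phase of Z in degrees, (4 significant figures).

ω = 2πf = 5.215e+06 rad/s
X_L = ωL = 62.58 Ω
X_C = 1/(ωC) = 34.24 Ω
Parallel: admittances add. Y = 1/R + 1/(jωL) + jωC
Y = (0.005848 + j0.01322) S
|Y| = 0.01446 S → |Z| = 1/|Y| = 69.16 Ω, ∠Z = −∠Y = -66.15°

-66.15°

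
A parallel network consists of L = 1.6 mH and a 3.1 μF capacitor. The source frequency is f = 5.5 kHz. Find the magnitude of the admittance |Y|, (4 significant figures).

ω = 2πf = 34560 rad/s
X_L = ωL = 55.29 Ω
X_C = 1/(ωC) = 9.335 Ω
Parallel: admittances add. Y = 1/(jωL) + jωC
Y = (0 + j0.08904) S
|Y| = 0.08904 S → |Z| = 1/|Y| = 11.23 Ω, ∠Z = −∠Y = -90.00°

89.04 mS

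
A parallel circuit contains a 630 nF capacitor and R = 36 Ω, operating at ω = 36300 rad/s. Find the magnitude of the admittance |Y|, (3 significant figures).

36.0 mS

X_C = 1/(ωC) = 43.7 Ω
Parallel: admittances add. Y = 1/R + jωC
Y = (0.0278 + j0.0229) S
|Y| = 0.0360 S → |Z| = 1/|Y| = 27.8 Ω, ∠Z = −∠Y = -39.5°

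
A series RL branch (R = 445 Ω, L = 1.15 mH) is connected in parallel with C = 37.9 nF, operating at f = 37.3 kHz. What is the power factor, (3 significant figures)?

0.204

ω = 2πf = 234400 rad/s
X_L = ωL = 270 Ω
X_C = 1/(ωC) = 113 Ω
Branch 1 (R+jX_L): Z₁ = 445 + j270 Ω, |Z₁| = 520 Ω
Branch 2 (−jX_C): Z₂ = −j113 Ω
Parallel: Z = Z₁Z₂/(Z₁+Z₂), |Z| = 124 Ω, ∠Z = -78.2°
cos φ = cos(-78.2°) = 0.204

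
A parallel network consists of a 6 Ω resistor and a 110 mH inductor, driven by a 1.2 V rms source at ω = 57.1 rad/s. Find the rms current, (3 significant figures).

277 mA

X_L = ωL = 6.28 Ω
Parallel: admittances add. Y = 1/R + 1/(jωL)
Y = (0.167 − j0.159) S
|Y| = 0.230 S → |Z| = 1/|Y| = 4.34 Ω, ∠Z = −∠Y = 43.7°
I = V/|Z| = 1.2/4.34 = 277 mA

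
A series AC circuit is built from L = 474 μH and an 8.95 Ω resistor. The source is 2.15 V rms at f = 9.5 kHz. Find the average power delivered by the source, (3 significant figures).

47.0 mW

ω = 2πf = 59690 rad/s
X_L = ωL = 28.3 Ω
Z = 8.95 + j28.3 Ω
|Z| = √(8.95² + 28.3²) = 29.7 Ω
∠Z = arctan(28.3/8.95) = 72.4°
I = V/|Z| = 72.5 mA
P = VI cos φ = 2.15 × 0.0725 × cos(72.4°) = 47.0 mW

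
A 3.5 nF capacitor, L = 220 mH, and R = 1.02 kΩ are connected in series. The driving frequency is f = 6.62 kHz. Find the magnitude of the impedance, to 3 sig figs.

ω = 2πf = 41590 rad/s
X_L = ωL = 9150 Ω
X_C = 1/(ωC) = 6870 Ω
Net reactance X = X_L − X_C = 2280 Ω
Z = 1020 + j2280 Ω
|Z| = √(1020² + 2280²) = 2500 Ω

2500 Ω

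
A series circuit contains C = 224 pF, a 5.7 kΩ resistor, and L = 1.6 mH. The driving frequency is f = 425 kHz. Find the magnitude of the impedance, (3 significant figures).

ω = 2πf = 2.67e+06 rad/s
X_L = ωL = 4270 Ω
X_C = 1/(ωC) = 1670 Ω
Net reactance X = X_L − X_C = 2600 Ω
Z = 5700 + j2600 Ω
|Z| = √(5700² + 2600²) = 6270 Ω

6270 Ω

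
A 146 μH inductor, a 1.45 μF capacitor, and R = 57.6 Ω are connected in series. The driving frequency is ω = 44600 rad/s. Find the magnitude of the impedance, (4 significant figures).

X_L = ωL = 6.512 Ω
X_C = 1/(ωC) = 15.46 Ω
Net reactance X = X_L − X_C = -8.952 Ω
Z = 57.60 − j8.952 Ω
|Z| = √(57.60² + 8.952²) = 58.29 Ω

58.29 Ω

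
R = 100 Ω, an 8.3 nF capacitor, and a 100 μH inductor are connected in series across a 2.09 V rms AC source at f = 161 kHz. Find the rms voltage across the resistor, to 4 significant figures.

2.057 V

ω = 2πf = 1.012e+06 rad/s
X_L = ωL = 101.2 Ω
X_C = 1/(ωC) = 119.1 Ω
Net reactance X = X_L − X_C = -17.94 Ω
Z = 100.0 − j17.94 Ω
|Z| = √(100.0² + 17.94²) = 101.6 Ω
I = V/|Z| = 20.57 mA
V_R = I·|Z_R| = 0.02057 × 100.0 = 2.057 V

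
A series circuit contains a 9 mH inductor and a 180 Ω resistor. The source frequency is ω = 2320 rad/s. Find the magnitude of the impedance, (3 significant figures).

181 Ω

X_L = ωL = 20.9 Ω
Z = 180 + j20.9 Ω
|Z| = √(180² + 20.9²) = 181 Ω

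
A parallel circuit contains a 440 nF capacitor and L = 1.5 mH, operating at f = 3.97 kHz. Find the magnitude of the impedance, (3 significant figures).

63.5 Ω

ω = 2πf = 24940 rad/s
X_L = ωL = 37.4 Ω
X_C = 1/(ωC) = 91.1 Ω
Parallel: admittances add. Y = 1/(jωL) + jωC
Y = (0 − j0.0158) S
|Y| = 0.0158 S → |Z| = 1/|Y| = 63.5 Ω, ∠Z = −∠Y = 90.0°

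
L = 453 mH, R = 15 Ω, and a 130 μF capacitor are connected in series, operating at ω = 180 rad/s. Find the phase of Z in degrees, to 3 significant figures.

X_L = ωL = 81.5 Ω
X_C = 1/(ωC) = 42.7 Ω
Net reactance X = X_L − X_C = 38.8 Ω
Z = 15.0 + j38.8 Ω
|Z| = √(15.0² + 38.8²) = 41.6 Ω
∠Z = arctan(38.8/15.0) = 68.9°

68.9°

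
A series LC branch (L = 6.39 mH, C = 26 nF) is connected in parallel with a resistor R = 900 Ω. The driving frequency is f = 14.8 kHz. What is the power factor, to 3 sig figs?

0.197

ω = 2πf = 92990 rad/s
X_L = ωL = 594 Ω
X_C = 1/(ωC) = 414 Ω
Branch 1: Z₁ = R = 900 Ω
Branch 2 (series LC): Z₂ = j(X_L − X_C) = j181 Ω
Parallel: Z = Z₁Z₂/(Z₁+Z₂), |Z| = 177 Ω, ∠Z = 78.7°
cos φ = cos(78.7°) = 0.197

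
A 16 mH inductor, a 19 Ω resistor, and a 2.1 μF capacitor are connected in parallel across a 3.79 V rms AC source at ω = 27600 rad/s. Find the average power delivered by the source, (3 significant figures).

756 mW

X_L = ωL = 442 Ω
X_C = 1/(ωC) = 17.3 Ω
Parallel: admittances add. Y = 1/R + 1/(jωL) + jωC
Y = (0.0526 + j0.0557) S
|Y| = 0.0766 S → |Z| = 1/|Y| = 13.0 Ω, ∠Z = −∠Y = -46.6°
I = V/|Z| = 290 mA
P = VI cos φ = 3.79 × 0.290 × cos(-46.6°) = 756 mW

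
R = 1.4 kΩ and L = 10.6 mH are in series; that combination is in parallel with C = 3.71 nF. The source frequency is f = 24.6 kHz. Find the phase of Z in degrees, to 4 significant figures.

-36.21°

ω = 2πf = 154600 rad/s
X_L = ωL = 1638 Ω
X_C = 1/(ωC) = 1744 Ω
Branch 1 (R+jX_L): Z₁ = 1400 + j1638 Ω, |Z₁| = 2155 Ω
Branch 2 (−jX_C): Z₂ = −j1744 Ω
Parallel: Z = Z₁Z₂/(Z₁+Z₂), |Z| = 2677 Ω, ∠Z = -36.21°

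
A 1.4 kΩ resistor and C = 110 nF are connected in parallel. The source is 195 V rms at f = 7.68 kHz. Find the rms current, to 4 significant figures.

1.044 A

ω = 2πf = 48250 rad/s
X_C = 1/(ωC) = 188.4 Ω
Parallel: admittances add. Y = 1/R + jωC
Y = (0.0007143 + j0.005308) S
|Y| = 0.005356 S → |Z| = 1/|Y| = 186.7 Ω, ∠Z = −∠Y = -82.34°
I = V/|Z| = 195/186.7 = 1.044 A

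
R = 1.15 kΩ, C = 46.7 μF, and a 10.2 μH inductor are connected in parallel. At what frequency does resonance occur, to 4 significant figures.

ω₀ = 1/√(LC) = 1/√(1.02e-05 × 4.67e-05) = 45820 rad/s
f₀ = ω₀/(2π) = 7.292 kHz

7.292 kHz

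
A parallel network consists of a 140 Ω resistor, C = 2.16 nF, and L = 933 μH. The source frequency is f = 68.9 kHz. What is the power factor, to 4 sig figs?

ω = 2πf = 432900 rad/s
X_L = ωL = 403.9 Ω
X_C = 1/(ωC) = 1069 Ω
Parallel: admittances add. Y = 1/R + 1/(jωL) + jωC
Y = (0.007143 − j0.001541) S
|Y| = 0.007307 S → |Z| = 1/|Y| = 136.9 Ω, ∠Z = −∠Y = 12.17°
cos φ = cos(12.17°) = 0.9775

0.9775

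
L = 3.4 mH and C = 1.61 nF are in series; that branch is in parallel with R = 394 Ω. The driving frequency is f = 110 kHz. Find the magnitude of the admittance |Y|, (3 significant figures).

ω = 2πf = 691200 rad/s
X_L = ωL = 2350 Ω
X_C = 1/(ωC) = 899 Ω
Branch 1: Z₁ = R = 394 Ω
Branch 2 (series LC): Z₂ = j(X_L − X_C) = j1450 Ω
Parallel: Z = Z₁Z₂/(Z₁+Z₂), |Z| = 380 Ω, ∠Z = 15.2°
|Y| = 1/|Z| = 2.63 mS

2.63 mS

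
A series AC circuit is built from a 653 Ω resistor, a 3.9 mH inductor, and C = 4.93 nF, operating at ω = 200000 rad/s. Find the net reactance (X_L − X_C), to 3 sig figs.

-234 Ω

X_L = ωL = 780 Ω
X_C = 1/(ωC) = 1010 Ω
X = 780 − 1010 = -234 Ω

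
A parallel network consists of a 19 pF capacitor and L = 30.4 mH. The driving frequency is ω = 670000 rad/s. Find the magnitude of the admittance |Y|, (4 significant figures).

36.37 μS

X_L = ωL = 20370 Ω
X_C = 1/(ωC) = 78550 Ω
Parallel: admittances add. Y = 1/(jωL) + jωC
Y = (0 − j3.637e-05) S
|Y| = 3.637e-05 S → |Z| = 1/|Y| = 27500 Ω, ∠Z = −∠Y = 90.00°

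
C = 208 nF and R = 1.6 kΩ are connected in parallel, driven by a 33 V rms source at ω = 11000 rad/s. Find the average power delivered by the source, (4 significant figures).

680.6 mW

X_C = 1/(ωC) = 437.1 Ω
Parallel: admittances add. Y = 1/R + jωC
Y = (0.0006250 + j0.002288) S
|Y| = 0.002372 S → |Z| = 1/|Y| = 421.6 Ω, ∠Z = −∠Y = -74.72°
I = V/|Z| = 78.27 mA
P = VI cos φ = 33 × 0.07827 × cos(-74.72°) = 680.6 mW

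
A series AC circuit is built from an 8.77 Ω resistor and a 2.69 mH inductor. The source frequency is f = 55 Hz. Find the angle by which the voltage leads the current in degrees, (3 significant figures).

6.05°

ω = 2πf = 345.6 rad/s
X_L = ωL = 0.930 Ω
Z = 8.77 + j0.930 Ω
|Z| = √(8.77² + 0.930²) = 8.82 Ω
∠Z = arctan(0.930/8.77) = 6.05°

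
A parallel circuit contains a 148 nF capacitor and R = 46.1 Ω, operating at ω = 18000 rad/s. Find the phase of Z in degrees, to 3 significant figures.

X_C = 1/(ωC) = 375 Ω
Parallel: admittances add. Y = 1/R + jωC
Y = (0.0217 + j0.00266) S
|Y| = 0.0219 S → |Z| = 1/|Y| = 45.8 Ω, ∠Z = −∠Y = -7.00°

-7.00°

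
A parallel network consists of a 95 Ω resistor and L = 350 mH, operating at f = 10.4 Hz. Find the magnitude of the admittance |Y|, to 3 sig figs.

45.0 mS

ω = 2πf = 65.35 rad/s
X_L = ωL = 22.9 Ω
Parallel: admittances add. Y = 1/R + 1/(jωL)
Y = (0.0105 − j0.0437) S
|Y| = 0.0450 S → |Z| = 1/|Y| = 22.2 Ω, ∠Z = −∠Y = 76.5°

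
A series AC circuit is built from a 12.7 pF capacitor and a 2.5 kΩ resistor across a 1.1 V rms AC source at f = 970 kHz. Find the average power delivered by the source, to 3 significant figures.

17.5 μW

ω = 2πf = 6.095e+06 rad/s
X_C = 1/(ωC) = 12900 Ω
Z = 2500 − j12900 Ω
|Z| = √(2500² + 12900²) = 13200 Ω
∠Z = arctan(-12900/2500) = -79.0°
I = V/|Z| = 83.6 μA
P = VI cos φ = 1.1 × 8.36e-05 × cos(-79.0°) = 17.5 μW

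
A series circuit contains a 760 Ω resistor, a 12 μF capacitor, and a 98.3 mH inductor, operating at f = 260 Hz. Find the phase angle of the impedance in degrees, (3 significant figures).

8.20°

ω = 2πf = 1634 rad/s
X_L = ωL = 161 Ω
X_C = 1/(ωC) = 51.0 Ω
Net reactance X = X_L − X_C = 110 Ω
Z = 760 + j110 Ω
|Z| = √(760² + 110²) = 768 Ω
∠Z = arctan(110/760) = 8.20°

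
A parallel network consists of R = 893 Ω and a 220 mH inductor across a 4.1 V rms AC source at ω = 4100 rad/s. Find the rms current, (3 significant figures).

X_L = ωL = 902 Ω
Parallel: admittances add. Y = 1/R + 1/(jωL)
Y = (0.00112 − j0.00111) S
|Y| = 0.00158 S → |Z| = 1/|Y| = 635 Ω, ∠Z = −∠Y = 44.7°
I = V/|Z| = 4.1/635 = 6.46 mA

6.46 mA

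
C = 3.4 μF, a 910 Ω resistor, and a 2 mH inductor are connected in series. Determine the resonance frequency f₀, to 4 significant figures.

ω₀ = 1/√(LC) = 1/√(0.002 × 3.4e-06) = 12130 rad/s
f₀ = ω₀/(2π) = 1.930 kHz

1.930 kHz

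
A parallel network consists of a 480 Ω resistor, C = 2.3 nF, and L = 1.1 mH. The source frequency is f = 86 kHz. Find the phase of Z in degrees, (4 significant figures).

11.91°

ω = 2πf = 540400 rad/s
X_L = ωL = 594.4 Ω
X_C = 1/(ωC) = 804.6 Ω
Parallel: admittances add. Y = 1/R + 1/(jωL) + jωC
Y = (0.002083 − j0.0004396) S
|Y| = 0.002129 S → |Z| = 1/|Y| = 469.7 Ω, ∠Z = −∠Y = 11.91°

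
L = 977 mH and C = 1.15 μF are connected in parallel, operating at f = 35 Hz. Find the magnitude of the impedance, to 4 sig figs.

227.2 Ω

ω = 2πf = 219.9 rad/s
X_L = ωL = 214.9 Ω
X_C = 1/(ωC) = 3954 Ω
Parallel: admittances add. Y = 1/(jωL) + jωC
Y = (0 − j0.004401) S
|Y| = 0.004401 S → |Z| = 1/|Y| = 227.2 Ω, ∠Z = −∠Y = 90.00°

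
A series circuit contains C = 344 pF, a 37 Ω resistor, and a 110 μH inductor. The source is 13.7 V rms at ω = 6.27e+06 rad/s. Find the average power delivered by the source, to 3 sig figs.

132 mW

X_L = ωL = 690 Ω
X_C = 1/(ωC) = 464 Ω
Net reactance X = X_L − X_C = 226 Ω
Z = 37.0 + j226 Ω
|Z| = √(37.0² + 226²) = 229 Ω
∠Z = arctan(226/37.0) = 80.7°
I = V/|Z| = 59.8 mA
P = VI cos φ = 13.7 × 0.0598 × cos(80.7°) = 132 mW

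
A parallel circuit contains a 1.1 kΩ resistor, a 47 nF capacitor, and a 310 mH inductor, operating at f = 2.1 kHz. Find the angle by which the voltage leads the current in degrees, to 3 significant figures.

-22.5°

ω = 2πf = 13190 rad/s
X_L = ωL = 4090 Ω
X_C = 1/(ωC) = 1610 Ω
Parallel: admittances add. Y = 1/R + 1/(jωL) + jωC
Y = (0.000909 + j0.000376) S
|Y| = 0.000984 S → |Z| = 1/|Y| = 1020 Ω, ∠Z = −∠Y = -22.5°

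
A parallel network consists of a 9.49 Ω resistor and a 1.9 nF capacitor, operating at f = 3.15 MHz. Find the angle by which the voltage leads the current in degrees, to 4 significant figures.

ω = 2πf = 1.979e+07 rad/s
X_C = 1/(ωC) = 26.59 Ω
Parallel: admittances add. Y = 1/R + jωC
Y = (0.1054 + j0.03760) S
|Y| = 0.1119 S → |Z| = 1/|Y| = 8.938 Ω, ∠Z = −∠Y = -19.64°

-19.64°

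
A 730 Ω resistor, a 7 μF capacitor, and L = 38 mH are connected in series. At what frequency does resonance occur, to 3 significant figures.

ω₀ = 1/√(LC) = 1/√(0.038 × 7e-06) = 1939 rad/s
f₀ = ω₀/(2π) = 309 Hz

309 Hz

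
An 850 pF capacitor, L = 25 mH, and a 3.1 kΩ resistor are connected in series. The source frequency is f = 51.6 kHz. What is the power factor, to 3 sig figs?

0.569

ω = 2πf = 324200 rad/s
X_L = ωL = 8110 Ω
X_C = 1/(ωC) = 3630 Ω
Net reactance X = X_L − X_C = 4480 Ω
Z = 3100 + j4480 Ω
|Z| = √(3100² + 4480²) = 5450 Ω
∠Z = arctan(4480/3100) = 55.3°
cos φ = cos(55.3°) = 0.569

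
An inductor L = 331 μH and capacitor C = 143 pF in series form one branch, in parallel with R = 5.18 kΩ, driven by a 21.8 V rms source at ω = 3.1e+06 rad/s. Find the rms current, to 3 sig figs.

X_L = ωL = 1030 Ω
X_C = 1/(ωC) = 2260 Ω
Branch 1: Z₁ = R = 5180 Ω
Branch 2 (series LC): Z₂ = j(X_L − X_C) = −j1230 Ω
Parallel: Z = Z₁Z₂/(Z₁+Z₂), |Z| = 1200 Ω, ∠Z = -76.6°
I = V/|Z| = 21.8/1200 = 18.2 mA

18.2 mA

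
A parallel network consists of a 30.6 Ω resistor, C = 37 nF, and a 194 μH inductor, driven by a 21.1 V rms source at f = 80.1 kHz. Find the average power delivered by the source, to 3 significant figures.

ω = 2πf = 503300 rad/s
X_L = ωL = 97.6 Ω
X_C = 1/(ωC) = 53.7 Ω
Parallel: admittances add. Y = 1/R + 1/(jωL) + jωC
Y = (0.0327 + j0.00838) S
|Y| = 0.0337 S → |Z| = 1/|Y| = 29.6 Ω, ∠Z = −∠Y = -14.4°
I = V/|Z| = 712 mA
P = VI cos φ = 21.1 × 0.712 × cos(-14.4°) = 14.5 W

14.5 W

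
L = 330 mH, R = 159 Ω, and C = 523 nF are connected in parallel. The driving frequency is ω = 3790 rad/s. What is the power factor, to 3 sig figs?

X_L = ωL = 1250 Ω
X_C = 1/(ωC) = 504 Ω
Parallel: admittances add. Y = 1/R + 1/(jωL) + jωC
Y = (0.00629 + j0.00118) S
|Y| = 0.00640 S → |Z| = 1/|Y| = 156 Ω, ∠Z = −∠Y = -10.6°
cos φ = cos(-10.6°) = 0.983

0.983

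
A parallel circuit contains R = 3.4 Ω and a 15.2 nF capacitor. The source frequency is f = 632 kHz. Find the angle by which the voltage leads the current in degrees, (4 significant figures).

-11.60°

ω = 2πf = 3.971e+06 rad/s
X_C = 1/(ωC) = 16.57 Ω
Parallel: admittances add. Y = 1/R + jωC
Y = (0.2941 + j0.06036) S
|Y| = 0.3002 S → |Z| = 1/|Y| = 3.331 Ω, ∠Z = −∠Y = -11.60°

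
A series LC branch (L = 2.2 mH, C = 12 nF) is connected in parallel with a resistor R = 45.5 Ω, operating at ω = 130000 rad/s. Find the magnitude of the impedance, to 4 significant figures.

X_L = ωL = 286.0 Ω
X_C = 1/(ωC) = 641.0 Ω
Branch 1: Z₁ = R = 45.50 Ω
Branch 2 (series LC): Z₂ = j(X_L − X_C) = −j355.0 Ω
Parallel: Z = Z₁Z₂/(Z₁+Z₂), |Z| = 45.13 Ω, ∠Z = -7.303°

45.13 Ω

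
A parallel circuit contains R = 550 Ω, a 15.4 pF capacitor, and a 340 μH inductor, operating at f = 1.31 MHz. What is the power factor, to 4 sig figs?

0.9921

ω = 2πf = 8.231e+06 rad/s
X_L = ωL = 2799 Ω
X_C = 1/(ωC) = 7889 Ω
Parallel: admittances add. Y = 1/R + 1/(jωL) + jωC
Y = (0.001818 − j0.0002306) S
|Y| = 0.001833 S → |Z| = 1/|Y| = 545.6 Ω, ∠Z = −∠Y = 7.227°
cos φ = cos(7.227°) = 0.9921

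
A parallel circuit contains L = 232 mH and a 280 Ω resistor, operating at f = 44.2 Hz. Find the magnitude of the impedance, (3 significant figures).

62.8 Ω

ω = 2πf = 277.7 rad/s
X_L = ωL = 64.4 Ω
Parallel: admittances add. Y = 1/R + 1/(jωL)
Y = (0.00357 − j0.0155) S
|Y| = 0.0159 S → |Z| = 1/|Y| = 62.8 Ω, ∠Z = −∠Y = 77.0°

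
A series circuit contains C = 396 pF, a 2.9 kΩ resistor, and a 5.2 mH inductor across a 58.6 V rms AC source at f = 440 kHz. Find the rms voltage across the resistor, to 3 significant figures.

ω = 2πf = 2.765e+06 rad/s
X_L = ωL = 14400 Ω
X_C = 1/(ωC) = 913 Ω
Net reactance X = X_L − X_C = 13500 Ω
Z = 2900 + j13500 Ω
|Z| = √(2900² + 13500²) = 13800 Ω
I = V/|Z| = 4.26 mA
V_R = I·|Z_R| = 0.00426 × 2900 = 12.3 V

12.3 V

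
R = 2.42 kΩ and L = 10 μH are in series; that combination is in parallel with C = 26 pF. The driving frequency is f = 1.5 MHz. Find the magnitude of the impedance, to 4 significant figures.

2119 Ω

ω = 2πf = 9.425e+06 rad/s
X_L = ωL = 94.25 Ω
X_C = 1/(ωC) = 4081 Ω
Branch 1 (R+jX_L): Z₁ = 2420 + j94.25 Ω, |Z₁| = 2422 Ω
Branch 2 (−jX_C): Z₂ = −j4081 Ω
Parallel: Z = Z₁Z₂/(Z₁+Z₂), |Z| = 2119 Ω, ∠Z = -29.03°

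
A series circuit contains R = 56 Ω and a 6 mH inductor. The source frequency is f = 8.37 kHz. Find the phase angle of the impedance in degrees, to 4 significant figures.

79.94°

ω = 2πf = 52590 rad/s
X_L = ωL = 315.5 Ω
Z = 56.00 + j315.5 Ω
|Z| = √(56.00² + 315.5²) = 320.5 Ω
∠Z = arctan(315.5/56.00) = 79.94°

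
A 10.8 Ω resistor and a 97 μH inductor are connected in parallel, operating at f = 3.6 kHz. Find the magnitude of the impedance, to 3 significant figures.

2.15 Ω

ω = 2πf = 22620 rad/s
X_L = ωL = 2.19 Ω
Parallel: admittances add. Y = 1/R + 1/(jωL)
Y = (0.0926 − j0.456) S
|Y| = 0.465 S → |Z| = 1/|Y| = 2.15 Ω, ∠Z = −∠Y = 78.5°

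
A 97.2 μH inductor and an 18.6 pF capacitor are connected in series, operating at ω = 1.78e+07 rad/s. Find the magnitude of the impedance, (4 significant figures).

X_L = ωL = 1730 Ω
X_C = 1/(ωC) = 3020 Ω
Net reactance X = X_L − X_C = -1290 Ω
Z = − j1290 Ω
|Z| = √(0² + 1290²) = 1290 Ω

1290 Ω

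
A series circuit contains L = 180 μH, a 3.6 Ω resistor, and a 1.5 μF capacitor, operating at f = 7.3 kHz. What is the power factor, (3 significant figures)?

ω = 2πf = 45870 rad/s
X_L = ωL = 8.26 Ω
X_C = 1/(ωC) = 14.5 Ω
Net reactance X = X_L − X_C = -6.28 Ω
Z = 3.60 − j6.28 Ω
|Z| = √(3.60² + 6.28²) = 7.24 Ω
∠Z = arctan(-6.28/3.60) = -60.2°
cos φ = cos(-60.2°) = 0.497

0.497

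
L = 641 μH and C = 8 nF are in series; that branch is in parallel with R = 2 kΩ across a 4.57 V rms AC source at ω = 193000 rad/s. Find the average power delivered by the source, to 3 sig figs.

X_L = ωL = 124 Ω
X_C = 1/(ωC) = 648 Ω
Branch 1: Z₁ = R = 2000 Ω
Branch 2 (series LC): Z₂ = j(X_L − X_C) = −j524 Ω
Parallel: Z = Z₁Z₂/(Z₁+Z₂), |Z| = 507 Ω, ∠Z = -75.3°
I = V/|Z| = 9.02 mA
P = VI cos φ = 4.57 × 0.00902 × cos(-75.3°) = 10.4 mW

10.4 mW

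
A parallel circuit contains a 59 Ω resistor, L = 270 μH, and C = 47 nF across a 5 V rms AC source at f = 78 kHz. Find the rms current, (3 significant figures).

ω = 2πf = 490100 rad/s
X_L = ωL = 132 Ω
X_C = 1/(ωC) = 43.4 Ω
Parallel: admittances add. Y = 1/R + 1/(jωL) + jωC
Y = (0.0169 + j0.0155) S
|Y| = 0.0230 S → |Z| = 1/|Y| = 43.6 Ω, ∠Z = −∠Y = -42.4°
I = V/|Z| = 5/43.6 = 115 mA

115 mA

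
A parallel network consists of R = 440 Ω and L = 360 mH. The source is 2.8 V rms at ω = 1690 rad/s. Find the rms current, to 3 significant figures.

X_L = ωL = 608 Ω
Parallel: admittances add. Y = 1/R + 1/(jωL)
Y = (0.00227 − j0.00164) S
|Y| = 0.00280 S → |Z| = 1/|Y| = 357 Ω, ∠Z = −∠Y = 35.9°
I = V/|Z| = 2.8/357 = 7.85 mA

7.85 mA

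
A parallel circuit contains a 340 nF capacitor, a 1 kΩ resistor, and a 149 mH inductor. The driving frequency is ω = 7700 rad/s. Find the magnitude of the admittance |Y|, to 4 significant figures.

X_L = ωL = 1147 Ω
X_C = 1/(ωC) = 382.0 Ω
Parallel: admittances add. Y = 1/R + 1/(jωL) + jωC
Y = (0.001000 + j0.001746) S
|Y| = 0.002012 S → |Z| = 1/|Y| = 496.9 Ω, ∠Z = −∠Y = -60.20°

2.012 mS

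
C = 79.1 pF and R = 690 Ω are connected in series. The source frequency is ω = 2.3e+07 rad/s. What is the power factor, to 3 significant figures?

0.782

X_C = 1/(ωC) = 550 Ω
Z = 690 − j550 Ω
|Z| = √(690² + 550²) = 882 Ω
∠Z = arctan(-550/690) = -38.5°
cos φ = cos(-38.5°) = 0.782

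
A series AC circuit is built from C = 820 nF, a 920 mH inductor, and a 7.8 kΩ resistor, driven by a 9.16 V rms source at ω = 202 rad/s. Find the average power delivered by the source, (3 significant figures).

6.88 mW

X_L = ωL = 186 Ω
X_C = 1/(ωC) = 6040 Ω
Net reactance X = X_L − X_C = -5850 Ω
Z = 7800 − j5850 Ω
|Z| = √(7800² + 5850²) = 9750 Ω
∠Z = arctan(-5850/7800) = -36.9°
I = V/|Z| = 939 μA
P = VI cos φ = 9.16 × 0.000939 × cos(-36.9°) = 6.88 mW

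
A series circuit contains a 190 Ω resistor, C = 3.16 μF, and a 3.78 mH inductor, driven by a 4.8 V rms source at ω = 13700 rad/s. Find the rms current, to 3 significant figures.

X_L = ωL = 51.8 Ω
X_C = 1/(ωC) = 23.1 Ω
Net reactance X = X_L − X_C = 28.7 Ω
Z = 190 + j28.7 Ω
|Z| = √(190² + 28.7²) = 192 Ω
I = V/|Z| = 4.8/192 = 25.0 mA

25.0 mA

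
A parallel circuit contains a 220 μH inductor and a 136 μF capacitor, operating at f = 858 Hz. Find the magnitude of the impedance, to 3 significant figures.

9.09 Ω

ω = 2πf = 5391 rad/s
X_L = ωL = 1.19 Ω
X_C = 1/(ωC) = 1.36 Ω
Parallel: admittances add. Y = 1/(jωL) + jωC
Y = (0 − j0.110) S
|Y| = 0.110 S → |Z| = 1/|Y| = 9.09 Ω, ∠Z = −∠Y = 90.0°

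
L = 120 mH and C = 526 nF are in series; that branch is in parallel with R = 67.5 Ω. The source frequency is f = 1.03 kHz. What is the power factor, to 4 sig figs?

0.9904

ω = 2πf = 6472 rad/s
X_L = ωL = 776.6 Ω
X_C = 1/(ωC) = 293.8 Ω
Branch 1: Z₁ = R = 67.50 Ω
Branch 2 (series LC): Z₂ = j(X_L − X_C) = j482.8 Ω
Parallel: Z = Z₁Z₂/(Z₁+Z₂), |Z| = 66.85 Ω, ∠Z = 7.958°
cos φ = cos(7.958°) = 0.9904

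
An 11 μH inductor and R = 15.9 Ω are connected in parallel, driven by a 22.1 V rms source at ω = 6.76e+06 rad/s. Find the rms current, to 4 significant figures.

X_L = ωL = 74.36 Ω
Parallel: admittances add. Y = 1/R + 1/(jωL)
Y = (0.06289 − j0.01345) S
|Y| = 0.06431 S → |Z| = 1/|Y| = 15.55 Ω, ∠Z = −∠Y = 12.07°
I = V/|Z| = 22.1/15.55 = 1.421 A

1.421 A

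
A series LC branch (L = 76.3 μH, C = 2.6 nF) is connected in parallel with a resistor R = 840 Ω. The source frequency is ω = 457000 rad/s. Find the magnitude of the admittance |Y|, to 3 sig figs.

X_L = ωL = 34.9 Ω
X_C = 1/(ωC) = 842 Ω
Branch 1: Z₁ = R = 840 Ω
Branch 2 (series LC): Z₂ = j(X_L − X_C) = −j807 Ω
Parallel: Z = Z₁Z₂/(Z₁+Z₂), |Z| = 582 Ω, ∠Z = -46.2°
|Y| = 1/|Z| = 1.72 mS

1.72 mS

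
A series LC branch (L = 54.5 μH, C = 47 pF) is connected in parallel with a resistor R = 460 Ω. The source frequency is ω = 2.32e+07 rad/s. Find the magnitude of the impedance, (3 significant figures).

277 Ω

X_L = ωL = 1260 Ω
X_C = 1/(ωC) = 917 Ω
Branch 1: Z₁ = R = 460 Ω
Branch 2 (series LC): Z₂ = j(X_L − X_C) = j347 Ω
Parallel: Z = Z₁Z₂/(Z₁+Z₂), |Z| = 277 Ω, ∠Z = 52.9°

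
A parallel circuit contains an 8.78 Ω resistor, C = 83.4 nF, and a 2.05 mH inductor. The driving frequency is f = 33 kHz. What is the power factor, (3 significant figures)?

ω = 2πf = 207300 rad/s
X_L = ωL = 425 Ω
X_C = 1/(ωC) = 57.8 Ω
Parallel: admittances add. Y = 1/R + 1/(jωL) + jωC
Y = (0.114 + j0.0149) S
|Y| = 0.115 S → |Z| = 1/|Y| = 8.71 Ω, ∠Z = −∠Y = -7.47°
cos φ = cos(-7.47°) = 0.992

0.992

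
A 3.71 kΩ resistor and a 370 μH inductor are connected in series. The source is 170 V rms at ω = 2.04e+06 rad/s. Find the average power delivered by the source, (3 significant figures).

7.48 W

X_L = ωL = 755 Ω
Z = 3710 + j755 Ω
|Z| = √(3710² + 755²) = 3790 Ω
∠Z = arctan(755/3710) = 11.5°
I = V/|Z| = 44.9 mA
P = VI cos φ = 170 × 0.0449 × cos(11.5°) = 7.48 W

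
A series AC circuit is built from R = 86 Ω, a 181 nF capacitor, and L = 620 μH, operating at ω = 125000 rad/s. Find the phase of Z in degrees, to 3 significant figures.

21.2°

X_L = ωL = 77.5 Ω
X_C = 1/(ωC) = 44.2 Ω
Net reactance X = X_L − X_C = 33.3 Ω
Z = 86.0 + j33.3 Ω
|Z| = √(86.0² + 33.3²) = 92.2 Ω
∠Z = arctan(33.3/86.0) = 21.2°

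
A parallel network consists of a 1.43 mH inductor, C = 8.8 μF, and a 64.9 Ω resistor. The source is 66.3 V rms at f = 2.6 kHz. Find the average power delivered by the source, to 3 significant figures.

67.7 W

ω = 2πf = 16340 rad/s
X_L = ωL = 23.4 Ω
X_C = 1/(ωC) = 6.96 Ω
Parallel: admittances add. Y = 1/R + 1/(jωL) + jωC
Y = (0.0154 + j0.101) S
|Y| = 0.102 S → |Z| = 1/|Y| = 9.79 Ω, ∠Z = −∠Y = -81.3°
I = V/|Z| = 6.77 A
P = VI cos φ = 66.3 × 6.77 × cos(-81.3°) = 67.7 W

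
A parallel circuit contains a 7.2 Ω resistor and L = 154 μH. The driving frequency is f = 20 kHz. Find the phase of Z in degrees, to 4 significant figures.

ω = 2πf = 125700 rad/s
X_L = ωL = 19.35 Ω
Parallel: admittances add. Y = 1/R + 1/(jωL)
Y = (0.1389 − j0.05167) S
|Y| = 0.1482 S → |Z| = 1/|Y| = 6.748 Ω, ∠Z = −∠Y = 20.41°

20.41°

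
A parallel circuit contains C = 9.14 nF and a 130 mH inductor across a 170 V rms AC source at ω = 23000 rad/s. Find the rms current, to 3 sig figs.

21.1 mA

X_L = ωL = 2990 Ω
X_C = 1/(ωC) = 4760 Ω
Parallel: admittances add. Y = 1/(jωL) + jωC
Y = (0 − j0.000124) S
|Y| = 0.000124 S → |Z| = 1/|Y| = 8050 Ω, ∠Z = −∠Y = 90.0°
I = V/|Z| = 170/8050 = 21.1 mA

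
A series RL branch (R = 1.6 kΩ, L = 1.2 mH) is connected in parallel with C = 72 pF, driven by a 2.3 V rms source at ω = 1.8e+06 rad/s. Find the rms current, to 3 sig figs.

641 μA

X_L = ωL = 2160 Ω
X_C = 1/(ωC) = 7720 Ω
Branch 1 (R+jX_L): Z₁ = 1600 + j2160 Ω, |Z₁| = 2690 Ω
Branch 2 (−jX_C): Z₂ = −j7720 Ω
Parallel: Z = Z₁Z₂/(Z₁+Z₂), |Z| = 3590 Ω, ∠Z = 37.4°
I = V/|Z| = 2.3/3590 = 641 μA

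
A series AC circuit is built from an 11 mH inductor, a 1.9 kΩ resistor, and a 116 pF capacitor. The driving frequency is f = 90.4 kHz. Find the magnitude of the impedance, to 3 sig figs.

9130 Ω

ω = 2πf = 568000 rad/s
X_L = ωL = 6250 Ω
X_C = 1/(ωC) = 15200 Ω
Net reactance X = X_L − X_C = -8930 Ω
Z = 1900 − j8930 Ω
|Z| = √(1900² + 8930²) = 9130 Ω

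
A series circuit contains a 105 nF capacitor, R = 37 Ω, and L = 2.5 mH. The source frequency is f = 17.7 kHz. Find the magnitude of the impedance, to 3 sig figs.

196 Ω

ω = 2πf = 111200 rad/s
X_L = ωL = 278 Ω
X_C = 1/(ωC) = 85.6 Ω
Net reactance X = X_L − X_C = 192 Ω
Z = 37.0 + j192 Ω
|Z| = √(37.0² + 192²) = 196 Ω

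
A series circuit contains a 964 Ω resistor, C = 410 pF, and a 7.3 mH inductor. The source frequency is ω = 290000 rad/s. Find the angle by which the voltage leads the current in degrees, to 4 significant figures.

X_L = ωL = 2117 Ω
X_C = 1/(ωC) = 8410 Ω
Net reactance X = X_L − X_C = -6293 Ω
Z = 964.0 − j6293 Ω
|Z| = √(964.0² + 6293²) = 6367 Ω
∠Z = arctan(-6293/964.0) = -81.29°

-81.29°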